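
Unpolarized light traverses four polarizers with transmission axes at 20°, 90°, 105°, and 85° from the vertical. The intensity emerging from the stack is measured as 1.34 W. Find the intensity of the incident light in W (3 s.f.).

Unpolarized light through the first polarizer → I₁ = ½ I₀, now polarized at 20°.
I₂ = I₁ cos²(90° − 20°) = 0.5 I₀ · cos²(70°) = 0.05849 I₀.
I₃ = I₂ cos²(105° − 90°) = 0.05849 I₀ · cos²(15°) = 0.05457 I₀.
I₄ = I₃ cos²(85° − 105°) = 0.05457 I₀ · cos²(20°) = 0.04819 I₀.
So 1.34 W = 0.04819 I₀, giving I₀ = 1.34/0.04819 = 27.81 W.

I₀ ≈ 27.8 W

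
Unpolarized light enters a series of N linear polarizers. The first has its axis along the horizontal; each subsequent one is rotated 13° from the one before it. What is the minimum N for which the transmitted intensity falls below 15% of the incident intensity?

N = 25

First polarizer halves the unpolarized light: factor 1/2.
Each further stage multiplies by cos²(13°) = 0.9494.
After N polarizers: T = 0.5·0.9494^(N−1). Require T < 0.15 ⇒ N−1 > ln(0.15/0.5)/ln(0.9494) = 23.19, so N−1 ≥ 24 and N = 25.
Check: N=25 gives T = 0.1438 < 0.15; N=24 gives T = 0.1515.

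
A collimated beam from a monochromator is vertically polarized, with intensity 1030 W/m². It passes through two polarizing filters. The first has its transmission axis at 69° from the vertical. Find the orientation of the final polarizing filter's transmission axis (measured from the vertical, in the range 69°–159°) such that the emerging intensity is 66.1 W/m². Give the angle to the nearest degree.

I₁ = I₀ cos²(69° − 0°) = I₀ cos²(69°) = 0.1284 I₀.
Target fraction: 66.1 / 1030 W/m² = 0.06417 of I₀.
Need I₂/I₀ = 0.06417, so cos²(θ − 69°) = 0.06417 / 0.1284 = 0.4997.
θ − 69° = arccos(√0.4997) = 45.0°, giving θ ≈ 69 + 45.0 = 114.0°.

θ ≈ 114°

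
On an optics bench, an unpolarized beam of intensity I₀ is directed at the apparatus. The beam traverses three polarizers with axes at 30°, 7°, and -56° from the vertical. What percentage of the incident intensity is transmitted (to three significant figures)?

Unpolarized light through the first polarizer → I₁ = ½ I₀, now polarized at 30°.
I₂ = I₁ cos²(7° − 30°) = 0.5 I₀ · cos²(23°) = 0.4237 I₀.
I₃ = I₂ cos²(-56° − 7°) = 0.4237 I₀ · cos²(63°) = 0.08732 I₀.
That is 8.732% of the incident intensity.

≈ 8.73%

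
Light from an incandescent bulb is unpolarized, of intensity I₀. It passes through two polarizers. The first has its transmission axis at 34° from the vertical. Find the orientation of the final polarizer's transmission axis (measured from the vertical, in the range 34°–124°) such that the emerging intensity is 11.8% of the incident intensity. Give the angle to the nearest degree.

Unpolarized light through the first polarizer → I₁ = ½ I₀, now polarized at 34°.
Need I₂/I₀ = 0.118, so cos²(θ − 34°) = 0.118 / 0.5 = 0.236.
θ − 34° = arccos(√0.236) = 60.9°, giving θ ≈ 34 + 60.9 = 94.9°.

θ ≈ 95°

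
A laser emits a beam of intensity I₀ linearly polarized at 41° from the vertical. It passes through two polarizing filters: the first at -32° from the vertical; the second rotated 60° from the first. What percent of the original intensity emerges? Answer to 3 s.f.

≈ 2.14%

I₁ = I₀ cos²(-32° − 41°) = I₀ cos²(73°) = 0.08548 I₀.
I₂ = I₁ cos²(60°) = 0.08548 · 0.25 I₀ = 0.02137 I₀.
That is 2.137% of the incident intensity.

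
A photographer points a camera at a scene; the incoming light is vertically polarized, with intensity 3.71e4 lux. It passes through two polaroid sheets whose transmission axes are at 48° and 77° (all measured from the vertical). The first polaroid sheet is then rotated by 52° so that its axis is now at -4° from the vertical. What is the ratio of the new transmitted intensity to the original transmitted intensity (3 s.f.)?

I_new/I_old ≈ 0.0711

Before rotation:
I₁ = I₀ cos²(48° − 0°) = I₀ cos²(48°) = 0.4477 I₀.
I₂ = I₁ cos²(77° − 48°) = 0.4477 I₀ · cos²(29°) = 0.3425 I₀.
After rotation:
I₁ = I₀ cos²(-4° − 0°) = I₀ cos²(4°) = 0.9951 I₀.
I₂ = I₁ cos²(77° + 4°) = 0.9951 I₀ · cos²(81°) = 0.02435 I₀.
Ratio = 0.02435 / 0.3425 = 0.0711.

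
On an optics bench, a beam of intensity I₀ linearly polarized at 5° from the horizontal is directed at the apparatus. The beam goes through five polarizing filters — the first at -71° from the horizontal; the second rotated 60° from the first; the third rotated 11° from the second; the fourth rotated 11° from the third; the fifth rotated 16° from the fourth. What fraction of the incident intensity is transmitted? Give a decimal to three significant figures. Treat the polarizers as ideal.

≈ 0.0126 I₀

By Malus's law, I₁ = I₀ cos²(-71° − 5°) = I₀ cos²(76°) = 0.05853 I₀.
I₂ = I₁ cos²(60°) = 0.05853 · 0.25 I₀ = 0.01463 I₀.
I₃ = I₂ cos²(11°) = 0.01463 · 0.9636 I₀ = 0.0141 I₀.
I₄ = I₃ cos²(11°) = 0.0141 · 0.9636 I₀ = 0.01359 I₀.
I₅ = I₄ cos²(16°) = 0.01359 · 0.924 I₀ = 0.01255 I₀.
Transmitted fraction = 0.01255.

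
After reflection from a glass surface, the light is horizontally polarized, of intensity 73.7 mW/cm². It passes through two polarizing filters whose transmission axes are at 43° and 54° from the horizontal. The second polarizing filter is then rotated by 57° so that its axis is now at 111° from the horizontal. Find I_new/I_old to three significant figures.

Before rotation:
I₁ = I₀ cos²(43° − 0°) = I₀ cos²(43°) = 0.5349 I₀.
I₂ = I₁ cos²(54° − 43°) = 0.5349 I₀ · cos²(11°) = 0.5154 I₀.
After rotation:
I₁ = I₀ cos²(43° − 0°) = I₀ cos²(43°) = 0.5349 I₀.
I₂ = I₁ cos²(111° − 43°) = 0.5349 I₀ · cos²(68°) = 0.07506 I₀.
Ratio = 0.07506 / 0.5154 = 0.1456.

I_new/I_old ≈ 0.146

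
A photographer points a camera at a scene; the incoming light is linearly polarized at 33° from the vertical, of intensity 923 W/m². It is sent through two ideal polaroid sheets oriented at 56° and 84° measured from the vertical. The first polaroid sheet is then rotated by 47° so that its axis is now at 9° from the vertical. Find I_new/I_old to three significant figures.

I_new/I_old ≈ 0.0846

Before rotation:
By Malus's law, I₁ = I₀ cos²(56° − 33°) = I₀ cos²(23°) = 0.8473 I₀.
I₂ = I₁ cos²(84° − 56°) = 0.8473 I₀ · cos²(28°) = 0.6606 I₀.
After rotation:
I₁ = I₀ cos²(9° − 33°) = I₀ cos²(24°) = 0.8346 I₀.
I₂ = I₁ cos²(84° − 9°) = 0.8346 I₀ · cos²(75°) = 0.05591 I₀.
Ratio = 0.05591 / 0.6606 = 0.08463.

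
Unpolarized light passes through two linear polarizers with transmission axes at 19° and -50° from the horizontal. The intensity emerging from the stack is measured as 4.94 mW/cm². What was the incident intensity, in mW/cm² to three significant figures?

Unpolarized light through the first polarizer → I₁ = ½ I₀, now polarized at 19°.
I₂ = I₁ cos²(-50° − 19°) = 0.5 I₀ · cos²(69°) = 0.06421 I₀.
So 4.94 mW/cm² = 0.06421 I₀, giving I₀ = 4.94/0.06421 = 76.93 mW/cm².

I₀ ≈ 76.9 mW/cm²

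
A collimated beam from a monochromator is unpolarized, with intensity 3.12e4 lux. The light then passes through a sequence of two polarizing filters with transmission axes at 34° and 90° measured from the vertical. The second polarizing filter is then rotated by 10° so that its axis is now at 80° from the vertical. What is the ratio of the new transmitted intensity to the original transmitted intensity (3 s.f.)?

Before rotation:
Unpolarized light through the first polarizer → I₁ = ½ I₀, now polarized at 34°.
I₂ = I₁ cos²(90° − 34°) = 0.5 I₀ · cos²(56°) = 0.1563 I₀.
After rotation:
Unpolarized light through the first polarizer → I₁ = ½ I₀, now polarized at 34°.
I₂ = I₁ cos²(80° − 34°) = 0.5 I₀ · cos²(46°) = 0.2413 I₀.
Ratio = 0.2413 / 0.1563 = 1.543.

I_new/I_old ≈ 1.54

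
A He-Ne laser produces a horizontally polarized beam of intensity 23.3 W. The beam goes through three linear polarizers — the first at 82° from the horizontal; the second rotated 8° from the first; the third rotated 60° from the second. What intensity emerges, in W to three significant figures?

I₁ = 23.3 W · cos²(82°) = 0.4513 W.
I₂ = I₁ · cos²(8°) = 0.4513 · 0.9806 = 0.4426 W.
I₃ = I₂ · cos²(60°) = 0.4426 · 0.25 = 0.1106 W.

I ≈ 0.111 W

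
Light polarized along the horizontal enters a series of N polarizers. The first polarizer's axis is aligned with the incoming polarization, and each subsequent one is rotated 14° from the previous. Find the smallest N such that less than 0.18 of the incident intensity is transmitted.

First polarizer is aligned with the polarization: full transmission.
Each further stage multiplies by cos²(14°) = 0.9415.
After N polarizers: T = 0.9415^(N−1). Require T < 0.18 ⇒ N−1 > ln(0.18)/ln(0.9415) = 28.43, so N−1 ≥ 29 and N = 30.
Check: N=30 gives T = 0.174 < 0.18; N=29 gives T = 0.1848.

N = 30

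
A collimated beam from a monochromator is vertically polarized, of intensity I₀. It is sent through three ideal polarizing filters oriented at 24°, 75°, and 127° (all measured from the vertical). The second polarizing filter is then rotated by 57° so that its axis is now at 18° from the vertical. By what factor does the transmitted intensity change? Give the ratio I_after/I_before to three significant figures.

Before rotation:
I₁ = I₀ cos²(24° − 0°) = I₀ cos²(24°) = 0.8346 I₀.
I₂ = I₁ cos²(75° − 24°) = 0.8346 I₀ · cos²(51°) = 0.3305 I₀.
I₃ = I₂ cos²(127° − 75°) = 0.3305 I₀ · cos²(52°) = 0.1253 I₀.
After rotation:
I₁ = I₀ cos²(24° − 0°) = I₀ cos²(24°) = 0.8346 I₀.
I₂ = I₁ cos²(18° − 24°) = 0.8346 I₀ · cos²(6°) = 0.8254 I₀.
Angle between axes 2 and 3: 71°. I₃ = 0.8254 I₀ · cos²(71°) = 0.08749 I₀.
Ratio = 0.08749 / 0.1253 = 0.6984.

I_new/I_old ≈ 0.698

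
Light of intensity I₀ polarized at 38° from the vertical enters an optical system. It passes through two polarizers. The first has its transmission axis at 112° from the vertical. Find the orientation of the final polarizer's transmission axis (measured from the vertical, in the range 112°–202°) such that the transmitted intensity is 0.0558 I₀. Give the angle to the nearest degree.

θ ≈ 143°

I₁ = I₀ cos²(112° − 38°) = I₀ cos²(74°) = 0.07598 I₀.
Need I₂/I₀ = 0.0558, so cos²(θ − 112°) = 0.0558 / 0.07598 = 0.7344.
θ − 112° = arccos(√0.7344) = 31.0°, giving θ ≈ 112 + 31.0 = 143.0°.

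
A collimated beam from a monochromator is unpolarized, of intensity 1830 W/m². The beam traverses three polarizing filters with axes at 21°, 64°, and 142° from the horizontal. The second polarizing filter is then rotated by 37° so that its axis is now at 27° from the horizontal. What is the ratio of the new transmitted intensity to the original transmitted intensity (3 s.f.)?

I_new/I_old ≈ 7.64

Before rotation:
Unpolarized light through the first polarizer → I₁ = ½ I₀, now polarized at 21°.
I₂ = I₁ cos²(64° − 21°) = 0.5 I₀ · cos²(43°) = 0.2674 I₀.
I₃ = I₂ cos²(142° − 64°) = 0.2674 I₀ · cos²(78°) = 0.01156 I₀.
After rotation:
Unpolarized light through the first polarizer → I₁ = ½ I₀, now polarized at 21°.
I₂ = I₁ cos²(27° − 21°) = 0.5 I₀ · cos²(6°) = 0.4945 I₀.
Angle between axes 2 and 3: 65°. I₃ = 0.4945 I₀ · cos²(65°) = 0.08833 I₀.
Ratio = 0.08833 / 0.01156 = 7.64.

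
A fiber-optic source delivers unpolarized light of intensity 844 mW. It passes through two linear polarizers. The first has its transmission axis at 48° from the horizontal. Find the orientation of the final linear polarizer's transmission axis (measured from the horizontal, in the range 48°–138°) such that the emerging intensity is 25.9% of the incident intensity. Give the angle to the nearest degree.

Unpolarized light through the first polarizer → I₁ = ½ I₀, now polarized at 48°.
Need I₂/I₀ = 0.259, so cos²(θ − 48°) = 0.259 / 0.5 = 0.518.
θ − 48° = arccos(√0.518) = 44.0°, giving θ ≈ 48 + 44.0 = 92.0°.

θ ≈ 92°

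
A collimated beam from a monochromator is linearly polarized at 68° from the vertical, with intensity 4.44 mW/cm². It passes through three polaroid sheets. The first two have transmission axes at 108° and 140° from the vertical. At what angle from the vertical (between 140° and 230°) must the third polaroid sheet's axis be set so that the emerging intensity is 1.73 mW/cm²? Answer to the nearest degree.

θ ≈ 156°

By Malus's law, I₁ = I₀ cos²(108° − 68°) = I₀ cos²(40°) = 0.5868 I₀.
I₂ = I₁ cos²(140° − 108°) = 0.5868 I₀ · cos²(32°) = 0.422 I₀.
Target fraction: 1.73 / 4.44 mW/cm² = 0.3896 of I₀.
Need I₃/I₀ = 0.3896, so cos²(θ − 140°) = 0.3896 / 0.422 = 0.9232.
θ − 140° = arccos(√0.9232) = 16.1°, giving θ ≈ 140 + 16.1 = 156.1°.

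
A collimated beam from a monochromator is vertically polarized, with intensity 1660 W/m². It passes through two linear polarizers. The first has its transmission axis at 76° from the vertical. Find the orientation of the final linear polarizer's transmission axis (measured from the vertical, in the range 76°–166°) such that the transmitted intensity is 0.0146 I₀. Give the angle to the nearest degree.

θ ≈ 136°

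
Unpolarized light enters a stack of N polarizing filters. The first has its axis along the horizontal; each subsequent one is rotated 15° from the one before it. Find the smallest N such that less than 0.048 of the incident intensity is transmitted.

First polarizer halves the unpolarized light: factor 1/2.
Each further stage multiplies by cos²(15°) = 0.933.
After N polarizers: T = 0.5·0.933^(N−1). Require T < 0.048 ⇒ N−1 > ln(0.048/0.5)/ln(0.933) = 33.80, so N−1 ≥ 34 and N = 35.
Check: N=35 gives T = 0.04733 < 0.048; N=34 gives T = 0.05073.

N = 35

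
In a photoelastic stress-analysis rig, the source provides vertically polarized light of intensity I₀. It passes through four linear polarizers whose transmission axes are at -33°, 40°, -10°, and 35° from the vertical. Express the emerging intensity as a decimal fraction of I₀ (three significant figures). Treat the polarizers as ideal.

≈ 0.0124 I₀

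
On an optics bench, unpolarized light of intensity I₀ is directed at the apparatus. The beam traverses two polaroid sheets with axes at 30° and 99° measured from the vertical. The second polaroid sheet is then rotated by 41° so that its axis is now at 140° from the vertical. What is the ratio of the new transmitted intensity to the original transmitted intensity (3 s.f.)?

I_new/I_old ≈ 0.911

Before rotation:
Unpolarized light through the first polarizer → I₁ = ½ I₀, now polarized at 30°.
I₂ = I₁ cos²(99° − 30°) = 0.5 I₀ · cos²(69°) = 0.06421 I₀.
After rotation:
Unpolarized light through the first polarizer → I₁ = ½ I₀, now polarized at 30°.
Angle between axes 1 and 2: 70°. I₂ = 0.5 I₀ · cos²(70°) = 0.05849 I₀.
Ratio = 0.05849 / 0.06421 = 0.9108.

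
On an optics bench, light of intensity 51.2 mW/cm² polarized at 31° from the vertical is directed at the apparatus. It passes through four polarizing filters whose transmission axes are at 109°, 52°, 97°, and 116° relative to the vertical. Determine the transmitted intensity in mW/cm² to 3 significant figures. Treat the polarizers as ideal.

I ≈ 0.293 mW/cm²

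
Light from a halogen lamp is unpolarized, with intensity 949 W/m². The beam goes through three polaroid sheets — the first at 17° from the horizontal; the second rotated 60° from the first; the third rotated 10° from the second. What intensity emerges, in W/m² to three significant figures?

I ≈ 115 W/m²

Unpolarized light through the first polarizer → I₁ = 949 W/m²/2 = 474.5 W/m², polarized at 17°.
I₂ = I₁ · cos²(60°) = 474.5 · 0.25 = 118.6 W/m².
I₃ = I₂ · cos²(10°) = 118.6 · 0.9698 = 115 W/m².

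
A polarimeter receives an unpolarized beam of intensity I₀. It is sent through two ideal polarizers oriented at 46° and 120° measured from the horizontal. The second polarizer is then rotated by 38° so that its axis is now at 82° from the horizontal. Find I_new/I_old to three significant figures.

I_new/I_old ≈ 8.61

Before rotation:
Unpolarized light through the first polarizer → I₁ = ½ I₀, now polarized at 46°.
I₂ = I₁ cos²(120° − 46°) = 0.5 I₀ · cos²(74°) = 0.03799 I₀.
After rotation:
Unpolarized light through the first polarizer → I₁ = ½ I₀, now polarized at 46°.
I₂ = I₁ cos²(82° − 46°) = 0.5 I₀ · cos²(36°) = 0.3273 I₀.
Ratio = 0.3273 / 0.03799 = 8.615.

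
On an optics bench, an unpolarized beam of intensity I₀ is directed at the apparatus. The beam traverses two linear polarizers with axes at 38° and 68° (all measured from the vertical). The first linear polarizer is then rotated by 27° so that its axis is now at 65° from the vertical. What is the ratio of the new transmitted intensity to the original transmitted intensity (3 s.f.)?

Before rotation:
Unpolarized light through the first polarizer → I₁ = ½ I₀, now polarized at 38°.
I₂ = I₁ cos²(68° − 38°) = 0.5 I₀ · cos²(30°) = 0.375 I₀.
After rotation:
Unpolarized light through the first polarizer → I₁ = ½ I₀, now polarized at 65°.
I₂ = I₁ cos²(68° − 65°) = 0.5 I₀ · cos²(3°) = 0.4986 I₀.
Ratio = 0.4986 / 0.375 = 1.33.

I_new/I_old ≈ 1.33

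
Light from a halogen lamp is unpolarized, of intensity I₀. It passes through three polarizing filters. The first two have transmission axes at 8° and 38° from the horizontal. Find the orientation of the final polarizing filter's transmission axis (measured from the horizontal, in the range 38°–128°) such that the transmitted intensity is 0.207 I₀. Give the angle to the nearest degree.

Unpolarized light through the first polarizer → I₁ = ½ I₀, now polarized at 8°.
I₂ = I₁ cos²(38° − 8°) = 0.5 I₀ · cos²(30°) = 0.375 I₀.
Need I₃/I₀ = 0.207, so cos²(θ − 38°) = 0.207 / 0.375 = 0.552.
θ − 38° = arccos(√0.552) = 42.0°, giving θ ≈ 38 + 42.0 = 80.0°.

θ ≈ 80°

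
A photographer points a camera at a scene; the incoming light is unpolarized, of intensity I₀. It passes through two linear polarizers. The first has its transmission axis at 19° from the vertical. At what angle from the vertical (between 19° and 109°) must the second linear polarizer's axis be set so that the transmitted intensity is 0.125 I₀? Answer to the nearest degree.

θ ≈ 79°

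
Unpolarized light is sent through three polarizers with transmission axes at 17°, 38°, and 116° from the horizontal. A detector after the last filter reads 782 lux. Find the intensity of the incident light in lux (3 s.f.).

Unpolarized light through the first polarizer → I₁ = ½ I₀, now polarized at 17°.
I₂ = I₁ cos²(38° − 17°) = 0.5 I₀ · cos²(21°) = 0.4358 I₀.
I₃ = I₂ cos²(116° − 38°) = 0.4358 I₀ · cos²(78°) = 0.01884 I₀.
So 782 lux = 0.01884 I₀, giving I₀ = 782/0.01884 = 4.151e+04 lux.

I₀ ≈ 4.15e4 lux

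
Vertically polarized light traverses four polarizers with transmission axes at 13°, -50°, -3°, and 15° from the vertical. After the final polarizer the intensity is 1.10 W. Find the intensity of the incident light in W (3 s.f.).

By Malus's law, I₁ = I₀ cos²(13° − 0°) = I₀ cos²(13°) = 0.9494 I₀.
I₂ = I₁ cos²(-50° − 13°) = 0.9494 I₀ · cos²(63°) = 0.1957 I₀.
I₃ = I₂ cos²(-3° + 50°) = 0.1957 I₀ · cos²(47°) = 0.09101 I₀.
I₄ = I₃ cos²(15° + 3°) = 0.09101 I₀ · cos²(18°) = 0.08232 I₀.
So 1.10 W = 0.08232 I₀, giving I₀ = 1.10/0.08232 = 13.36 W.

I₀ ≈ 13.4 W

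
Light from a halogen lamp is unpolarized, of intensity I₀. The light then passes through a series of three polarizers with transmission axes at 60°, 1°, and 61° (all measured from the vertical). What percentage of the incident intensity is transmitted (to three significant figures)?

≈ 3.32%

Unpolarized light through the first polarizer → I₁ = ½ I₀, now polarized at 60°.
I₂ = I₁ cos²(1° − 60°) = 0.5 I₀ · cos²(59°) = 0.1326 I₀.
I₃ = I₂ cos²(61° − 1°) = 0.1326 I₀ · cos²(60°) = 0.03316 I₀.
That is 3.316% of the incident intensity.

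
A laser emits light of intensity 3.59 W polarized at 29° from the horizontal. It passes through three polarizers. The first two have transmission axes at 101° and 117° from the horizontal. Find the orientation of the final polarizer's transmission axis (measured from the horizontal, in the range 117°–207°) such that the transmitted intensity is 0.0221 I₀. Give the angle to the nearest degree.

I₁ = I₀ cos²(101° − 29°) = I₀ cos²(72°) = 0.09549 I₀.
I₂ = I₁ cos²(117° − 101°) = 0.09549 I₀ · cos²(16°) = 0.08824 I₀.
Need I₃/I₀ = 0.0221, so cos²(θ − 117°) = 0.0221 / 0.08824 = 0.2505.
θ − 117° = arccos(√0.2505) = 60.0°, giving θ ≈ 117 + 60.0 = 177.0°.

θ ≈ 177°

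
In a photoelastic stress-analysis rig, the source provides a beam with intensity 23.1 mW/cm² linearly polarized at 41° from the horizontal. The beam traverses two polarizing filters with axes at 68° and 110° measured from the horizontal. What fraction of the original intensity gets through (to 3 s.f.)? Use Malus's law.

By Malus's law, I₁ = 23.1 mW/cm² · cos²(27°) = 18.34 mW/cm².
I₂ = I₁ · cos²(42°) = 18.34 · 0.5523 = 10.13 mW/cm².
Transmitted fraction = 0.4384.

I/I₀ ≈ 0.438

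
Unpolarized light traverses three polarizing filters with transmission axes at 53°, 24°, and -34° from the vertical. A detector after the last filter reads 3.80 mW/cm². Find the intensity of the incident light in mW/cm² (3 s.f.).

Unpolarized light through the first polarizer → I₁ = ½ I₀, now polarized at 53°.
I₂ = I₁ cos²(24° − 53°) = 0.5 I₀ · cos²(29°) = 0.3825 I₀.
I₃ = I₂ cos²(-34° − 24°) = 0.3825 I₀ · cos²(58°) = 0.1074 I₀.
So 3.80 mW/cm² = 0.1074 I₀, giving I₀ = 3.80/0.1074 = 35.38 mW/cm².

I₀ ≈ 35.4 mW/cm²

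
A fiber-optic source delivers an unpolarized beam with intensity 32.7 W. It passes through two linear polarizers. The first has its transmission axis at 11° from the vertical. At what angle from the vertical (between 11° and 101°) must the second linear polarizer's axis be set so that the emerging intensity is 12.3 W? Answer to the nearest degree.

θ ≈ 41°

Unpolarized light through the first polarizer → I₁ = ½ I₀, now polarized at 11°.
Target fraction: 12.3 / 32.7 W = 0.3761 of I₀.
Need I₂/I₀ = 0.3761, so cos²(θ − 11°) = 0.3761 / 0.5 = 0.7523.
θ − 11° = arccos(√0.7523) = 29.8°, giving θ ≈ 11 + 29.8 = 40.8°.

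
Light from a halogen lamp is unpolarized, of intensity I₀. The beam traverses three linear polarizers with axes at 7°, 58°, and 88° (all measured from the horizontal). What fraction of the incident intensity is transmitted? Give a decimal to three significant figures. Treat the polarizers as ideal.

Unpolarized light through the first polarizer → I₁ = ½ I₀, now polarized at 7°.
I₂ = I₁ cos²(58° − 7°) = 0.5 I₀ · cos²(51°) = 0.198 I₀.
I₃ = I₂ cos²(88° − 58°) = 0.198 I₀ · cos²(30°) = 0.1485 I₀.
Transmitted fraction = 0.1485.

≈ 0.149 I₀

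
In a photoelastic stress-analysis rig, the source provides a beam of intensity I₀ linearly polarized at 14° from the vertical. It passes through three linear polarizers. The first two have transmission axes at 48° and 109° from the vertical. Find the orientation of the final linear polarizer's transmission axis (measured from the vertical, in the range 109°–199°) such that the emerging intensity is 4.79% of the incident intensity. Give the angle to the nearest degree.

I₁ = I₀ cos²(48° − 14°) = I₀ cos²(34°) = 0.6873 I₀.
I₂ = I₁ cos²(109° − 48°) = 0.6873 I₀ · cos²(61°) = 0.1615 I₀.
Need I₃/I₀ = 0.0479, so cos²(θ − 109°) = 0.0479 / 0.1615 = 0.2965.
θ − 109° = arccos(√0.2965) = 57.0°, giving θ ≈ 109 + 57.0 = 166.0°.

θ ≈ 166°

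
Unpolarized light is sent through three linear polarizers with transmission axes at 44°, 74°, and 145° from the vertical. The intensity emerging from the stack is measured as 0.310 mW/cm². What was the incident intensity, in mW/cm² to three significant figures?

Unpolarized light through the first polarizer → I₁ = ½ I₀, now polarized at 44°.
I₂ = I₁ cos²(74° − 44°) = 0.5 I₀ · cos²(30°) = 0.375 I₀.
I₃ = I₂ cos²(145° − 74°) = 0.375 I₀ · cos²(71°) = 0.03975 I₀.
So 0.310 mW/cm² = 0.03975 I₀, giving I₀ = 0.310/0.03975 = 7.799 mW/cm².

I₀ ≈ 7.80 mW/cm²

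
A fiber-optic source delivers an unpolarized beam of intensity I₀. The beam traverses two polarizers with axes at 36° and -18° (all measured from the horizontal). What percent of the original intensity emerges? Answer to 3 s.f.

Unpolarized light through the first polarizer → I₁ = ½ I₀, now polarized at 36°.
I₂ = I₁ cos²(-18° − 36°) = 0.5 I₀ · cos²(54°) = 0.1727 I₀.
That is 17.27% of the incident intensity.

≈ 17.3%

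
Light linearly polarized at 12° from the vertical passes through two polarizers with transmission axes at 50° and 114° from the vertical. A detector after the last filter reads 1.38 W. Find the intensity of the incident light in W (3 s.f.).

By Malus's law, I₁ = I₀ cos²(50° − 12°) = I₀ cos²(38°) = 0.621 I₀.
I₂ = I₁ cos²(114° − 50°) = 0.621 I₀ · cos²(64°) = 0.1193 I₀.
So 1.38 W = 0.1193 I₀, giving I₀ = 1.38/0.1193 = 11.56 W.

I₀ ≈ 11.6 W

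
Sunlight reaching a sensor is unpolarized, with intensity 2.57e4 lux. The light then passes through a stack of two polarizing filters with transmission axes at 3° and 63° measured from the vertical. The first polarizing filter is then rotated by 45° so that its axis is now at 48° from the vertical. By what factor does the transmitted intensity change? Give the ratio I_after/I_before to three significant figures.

I_new/I_old ≈ 3.73

Before rotation:
Unpolarized light through the first polarizer → I₁ = ½ I₀, now polarized at 3°.
I₂ = I₁ cos²(63° − 3°) = 0.5 I₀ · cos²(60°) = 0.125 I₀.
After rotation:
Unpolarized light through the first polarizer → I₁ = ½ I₀, now polarized at 48°.
I₂ = I₁ cos²(63° − 48°) = 0.5 I₀ · cos²(15°) = 0.4665 I₀.
Ratio = 0.4665 / 0.125 = 3.732.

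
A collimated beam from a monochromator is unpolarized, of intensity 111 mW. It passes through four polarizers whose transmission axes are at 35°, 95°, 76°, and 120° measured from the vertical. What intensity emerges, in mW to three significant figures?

Unpolarized light through the first polarizer → I₁ = 111 mW/2 = 55.5 mW, polarized at 35°.
I₂ = I₁ · cos²(60°) = 55.5 · 0.25 = 13.88 mW.
I₃ = I₂ · cos²(19°) = 13.88 · 0.894 = 12.4 mW.
I₄ = I₃ · cos²(44°) = 12.4 · 0.5174 = 6.419 mW.

I ≈ 6.42 mW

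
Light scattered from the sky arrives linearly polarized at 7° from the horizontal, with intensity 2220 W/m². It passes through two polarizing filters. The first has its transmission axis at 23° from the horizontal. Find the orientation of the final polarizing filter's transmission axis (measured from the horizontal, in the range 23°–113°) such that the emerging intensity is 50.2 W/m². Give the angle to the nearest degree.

θ ≈ 104°

I₁ = I₀ cos²(23° − 7°) = I₀ cos²(16°) = 0.924 I₀.
Target fraction: 50.2 / 2220 W/m² = 0.02261 of I₀.
Need I₂/I₀ = 0.02261, so cos²(θ − 23°) = 0.02261 / 0.924 = 0.02447.
θ − 23° = arccos(√0.02447) = 81.0°, giving θ ≈ 23 + 81.0 = 104.0°.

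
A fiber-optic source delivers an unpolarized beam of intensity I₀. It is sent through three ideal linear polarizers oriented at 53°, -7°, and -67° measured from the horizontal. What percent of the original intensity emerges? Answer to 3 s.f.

≈ 3.13%

Unpolarized light through the first polarizer → I₁ = ½ I₀, now polarized at 53°.
I₂ = I₁ cos²(-7° − 53°) = 0.5 I₀ · cos²(60°) = 0.125 I₀.
I₃ = I₂ cos²(-67° + 7°) = 0.125 I₀ · cos²(60°) = 0.03125 I₀.
That is 3.125% of the incident intensity.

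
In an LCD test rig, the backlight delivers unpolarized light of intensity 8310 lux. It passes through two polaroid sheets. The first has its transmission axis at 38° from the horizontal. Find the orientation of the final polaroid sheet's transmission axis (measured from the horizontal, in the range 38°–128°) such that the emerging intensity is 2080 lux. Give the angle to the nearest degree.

θ ≈ 83°

Unpolarized light through the first polarizer → I₁ = ½ I₀, now polarized at 38°.
Target fraction: 2080 / 8310 lux = 0.2503 of I₀.
Need I₂/I₀ = 0.2503, so cos²(θ − 38°) = 0.2503 / 0.5 = 0.5006.
θ − 38° = arccos(√0.5006) = 45.0°, giving θ ≈ 38 + 45.0 = 83.0°.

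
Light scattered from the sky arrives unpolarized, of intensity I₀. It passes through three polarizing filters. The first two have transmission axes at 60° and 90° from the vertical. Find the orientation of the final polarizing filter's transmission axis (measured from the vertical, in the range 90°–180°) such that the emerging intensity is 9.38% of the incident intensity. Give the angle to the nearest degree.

θ ≈ 150°

Unpolarized light through the first polarizer → I₁ = ½ I₀, now polarized at 60°.
I₂ = I₁ cos²(90° − 60°) = 0.5 I₀ · cos²(30°) = 0.375 I₀.
Need I₃/I₀ = 0.0938, so cos²(θ − 90°) = 0.0938 / 0.375 = 0.2501.
θ − 90° = arccos(√0.2501) = 60.0°, giving θ ≈ 90 + 60.0 = 150.0°.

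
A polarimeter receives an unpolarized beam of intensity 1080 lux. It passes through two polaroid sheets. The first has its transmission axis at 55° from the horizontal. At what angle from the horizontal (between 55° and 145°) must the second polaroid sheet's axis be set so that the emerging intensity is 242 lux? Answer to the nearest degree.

θ ≈ 103°

Unpolarized light through the first polarizer → I₁ = ½ I₀, now polarized at 55°.
Target fraction: 242 / 1080 lux = 0.2241 of I₀.
Need I₂/I₀ = 0.2241, so cos²(θ − 55°) = 0.2241 / 0.5 = 0.4481.
θ − 55° = arccos(√0.4481) = 48.0°, giving θ ≈ 55 + 48.0 = 103.0°.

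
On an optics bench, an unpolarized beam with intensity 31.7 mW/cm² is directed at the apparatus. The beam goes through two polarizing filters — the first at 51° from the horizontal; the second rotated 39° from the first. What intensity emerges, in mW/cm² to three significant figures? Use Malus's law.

I ≈ 9.57 mW/cm²

Unpolarized light through the first polarizer → I₁ = 31.7 mW/cm²/2 = 15.85 mW/cm², polarized at 51°.
I₂ = I₁ · cos²(39°) = 15.85 · 0.604 = 9.573 mW/cm².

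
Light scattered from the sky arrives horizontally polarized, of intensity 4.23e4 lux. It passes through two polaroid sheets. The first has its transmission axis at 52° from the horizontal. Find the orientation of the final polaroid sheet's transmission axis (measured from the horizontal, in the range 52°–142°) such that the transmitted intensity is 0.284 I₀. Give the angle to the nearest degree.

θ ≈ 82°

By Malus's law, I₁ = I₀ cos²(52° − 0°) = I₀ cos²(52°) = 0.379 I₀.
Need I₂/I₀ = 0.284, so cos²(θ − 52°) = 0.284 / 0.379 = 0.7493.
θ − 52° = arccos(√0.7493) = 30.0°, giving θ ≈ 52 + 30.0 = 82.0°.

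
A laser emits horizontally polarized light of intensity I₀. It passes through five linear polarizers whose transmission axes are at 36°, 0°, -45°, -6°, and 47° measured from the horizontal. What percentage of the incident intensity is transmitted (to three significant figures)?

≈ 4.69%

I₁ = I₀ cos²(36° − 0°) = I₀ cos²(36°) = 0.6545 I₀.
I₂ = I₁ cos²(0° − 36°) = 0.6545 I₀ · cos²(36°) = 0.4284 I₀.
I₃ = I₂ cos²(-45° − 0°) = 0.4284 I₀ · cos²(45°) = 0.2142 I₀.
I₄ = I₃ cos²(-6° + 45°) = 0.2142 I₀ · cos²(39°) = 0.1294 I₀.
I₅ = I₄ cos²(47° + 6°) = 0.1294 I₀ · cos²(53°) = 0.04685 I₀.
That is 4.685% of the incident intensity.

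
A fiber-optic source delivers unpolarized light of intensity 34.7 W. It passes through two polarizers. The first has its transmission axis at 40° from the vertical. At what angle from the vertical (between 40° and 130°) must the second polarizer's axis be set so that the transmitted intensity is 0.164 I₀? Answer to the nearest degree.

θ ≈ 95°

Unpolarized light through the first polarizer → I₁ = ½ I₀, now polarized at 40°.
Need I₂/I₀ = 0.164, so cos²(θ − 40°) = 0.164 / 0.5 = 0.328.
θ − 40° = arccos(√0.328) = 55.1°, giving θ ≈ 40 + 55.1 = 95.1°.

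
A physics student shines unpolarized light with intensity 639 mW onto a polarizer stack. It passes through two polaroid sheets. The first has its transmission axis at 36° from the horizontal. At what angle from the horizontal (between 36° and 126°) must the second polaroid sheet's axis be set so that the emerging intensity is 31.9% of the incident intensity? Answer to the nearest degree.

Unpolarized light through the first polarizer → I₁ = ½ I₀, now polarized at 36°.
Need I₂/I₀ = 0.319, so cos²(θ − 36°) = 0.319 / 0.5 = 0.638.
θ − 36° = arccos(√0.638) = 37.0°, giving θ ≈ 36 + 37.0 = 73.0°.

θ ≈ 73°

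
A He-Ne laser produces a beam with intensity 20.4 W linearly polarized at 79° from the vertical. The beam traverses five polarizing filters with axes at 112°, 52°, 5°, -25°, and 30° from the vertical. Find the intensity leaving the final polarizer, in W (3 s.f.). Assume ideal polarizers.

I₁ = 20.4 W · cos²(33°) = 14.35 W.
I₂ = I₁ · cos²(60°) = 14.35 · 0.25 = 3.587 W.
I₃ = I₂ · cos²(47°) = 3.587 · 0.4651 = 1.668 W.
I₄ = I₃ · cos²(30°) = 1.668 · 0.75 = 1.251 W.
I₅ = I₄ · cos²(55°) = 1.251 · 0.329 = 0.4117 W.

I ≈ 0.412 W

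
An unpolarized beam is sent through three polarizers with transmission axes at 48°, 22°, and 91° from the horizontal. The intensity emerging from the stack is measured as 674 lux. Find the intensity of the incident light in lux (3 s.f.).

I₀ ≈ 1.30e4 lux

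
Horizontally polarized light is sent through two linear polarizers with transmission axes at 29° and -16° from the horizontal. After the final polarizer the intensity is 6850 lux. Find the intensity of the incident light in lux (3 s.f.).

I₀ ≈ 1.79e4 lux

I₁ = I₀ cos²(29° − 0°) = I₀ cos²(29°) = 0.765 I₀.
I₂ = I₁ cos²(-16° − 29°) = 0.765 I₀ · cos²(45°) = 0.3825 I₀.
So 6850 lux = 0.3825 I₀, giving I₀ = 6850/0.3825 = 1.791e+04 lux.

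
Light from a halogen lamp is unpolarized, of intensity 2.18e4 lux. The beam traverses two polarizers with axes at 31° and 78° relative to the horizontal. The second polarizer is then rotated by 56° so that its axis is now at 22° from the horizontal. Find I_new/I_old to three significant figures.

I_new/I_old ≈ 2.10

Before rotation:
Unpolarized light through the first polarizer → I₁ = ½ I₀, now polarized at 31°.
I₂ = I₁ cos²(78° − 31°) = 0.5 I₀ · cos²(47°) = 0.2326 I₀.
After rotation:
Unpolarized light through the first polarizer → I₁ = ½ I₀, now polarized at 31°.
I₂ = I₁ cos²(22° − 31°) = 0.5 I₀ · cos²(9°) = 0.4878 I₀.
Ratio = 0.4878 / 0.2326 = 2.097.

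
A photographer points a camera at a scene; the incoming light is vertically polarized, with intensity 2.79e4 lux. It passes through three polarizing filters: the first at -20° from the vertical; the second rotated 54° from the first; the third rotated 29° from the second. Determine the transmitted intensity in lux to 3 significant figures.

I ≈ 6510 lux

By Malus's law, I₁ = 2.79e4 lux · cos²(20°) = 2.464e+04 lux.
I₂ = I₁ · cos²(54°) = 2.464e+04 · 0.3455 = 8512 lux.
I₃ = I₂ · cos²(29°) = 8512 · 0.765 = 6511 lux.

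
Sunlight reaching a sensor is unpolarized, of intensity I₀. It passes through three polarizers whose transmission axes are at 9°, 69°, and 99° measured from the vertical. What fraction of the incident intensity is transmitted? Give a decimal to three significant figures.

Unpolarized light through the first polarizer → I₁ = ½ I₀, now polarized at 9°.
I₂ = I₁ cos²(69° − 9°) = 0.5 I₀ · cos²(60°) = 0.125 I₀.
I₃ = I₂ cos²(99° − 69°) = 0.125 I₀ · cos²(30°) = 0.09375 I₀.
Transmitted fraction = 0.09375.

≈ 0.0938 I₀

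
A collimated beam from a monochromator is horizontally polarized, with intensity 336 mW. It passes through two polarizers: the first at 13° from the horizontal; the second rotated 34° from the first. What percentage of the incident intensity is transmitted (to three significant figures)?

I₁ = 336 mW · cos²(13°) = 319 mW.
I₂ = I₁ · cos²(34°) = 319 · 0.6873 = 219.2 mW.
That is 65.25% of the incident intensity.

≈ 65.3%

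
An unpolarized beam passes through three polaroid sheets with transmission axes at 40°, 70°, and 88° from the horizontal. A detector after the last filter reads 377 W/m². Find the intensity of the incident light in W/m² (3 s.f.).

I₀ ≈ 1110 W/m²

Unpolarized light through the first polarizer → I₁ = ½ I₀, now polarized at 40°.
I₂ = I₁ cos²(70° − 40°) = 0.5 I₀ · cos²(30°) = 0.375 I₀.
I₃ = I₂ cos²(88° − 70°) = 0.375 I₀ · cos²(18°) = 0.3392 I₀.
So 377 W/m² = 0.3392 I₀, giving I₀ = 377/0.3392 = 1111 W/m².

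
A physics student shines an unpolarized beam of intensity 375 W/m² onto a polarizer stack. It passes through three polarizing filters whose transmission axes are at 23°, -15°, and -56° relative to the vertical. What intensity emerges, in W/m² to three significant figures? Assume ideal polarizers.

I ≈ 66.3 W/m²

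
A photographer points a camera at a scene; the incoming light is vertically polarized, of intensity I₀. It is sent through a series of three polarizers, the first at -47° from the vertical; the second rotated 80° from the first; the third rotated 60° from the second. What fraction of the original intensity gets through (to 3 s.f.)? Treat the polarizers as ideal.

By Malus's law, I₁ = I₀ cos²(-47° − 0°) = I₀ cos²(47°) = 0.4651 I₀.
I₂ = I₁ cos²(80°) = 0.4651 · 0.03015 I₀ = 0.01403 I₀.
I₃ = I₂ cos²(60°) = 0.01403 · 0.25 I₀ = 0.003506 I₀.
Transmitted fraction = 0.003506.

≈ 0.00351 I₀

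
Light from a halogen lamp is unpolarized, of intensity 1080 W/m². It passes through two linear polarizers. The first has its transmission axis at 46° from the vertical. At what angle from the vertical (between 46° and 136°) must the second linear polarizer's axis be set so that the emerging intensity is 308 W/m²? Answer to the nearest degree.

θ ≈ 87°

Unpolarized light through the first polarizer → I₁ = ½ I₀, now polarized at 46°.
Target fraction: 308 / 1080 W/m² = 0.2852 of I₀.
Need I₂/I₀ = 0.2852, so cos²(θ − 46°) = 0.2852 / 0.5 = 0.5704.
θ − 46° = arccos(√0.5704) = 41.0°, giving θ ≈ 46 + 41.0 = 87.0°.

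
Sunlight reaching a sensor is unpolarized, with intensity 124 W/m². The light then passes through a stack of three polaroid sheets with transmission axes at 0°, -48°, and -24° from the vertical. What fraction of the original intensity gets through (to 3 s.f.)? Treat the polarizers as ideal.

I/I₀ ≈ 0.187

Unpolarized light through the first polarizer → I₁ = 124 W/m²/2 = 62 W/m², polarized at 0°.
I₂ = I₁ · cos²(48°) = 62 · 0.4477 = 27.76 W/m².
I₃ = I₂ · cos²(24°) = 27.76 · 0.8346 = 23.17 W/m².
Transmitted fraction = 0.1868.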